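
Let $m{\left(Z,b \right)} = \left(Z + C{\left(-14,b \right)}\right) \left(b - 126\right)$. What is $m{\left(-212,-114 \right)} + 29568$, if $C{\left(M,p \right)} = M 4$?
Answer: $93888$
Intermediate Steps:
$C{\left(M,p \right)} = 4 M$
$m{\left(Z,b \right)} = \left(-126 + b\right) \left(-56 + Z\right)$ ($m{\left(Z,b \right)} = \left(Z + 4 \left(-14\right)\right) \left(b - 126\right) = \left(Z - 56\right) \left(-126 + b\right) = \left(-56 + Z\right) \left(-126 + b\right) = \left(-126 + b\right) \left(-56 + Z\right)$)
$m{\left(-212,-114 \right)} + 29568 = \left(7056 - -26712 - -6384 - -24168\right) + 29568 = \left(7056 + 26712 + 6384 + 24168\right) + 29568 = 64320 + 29568 = 93888$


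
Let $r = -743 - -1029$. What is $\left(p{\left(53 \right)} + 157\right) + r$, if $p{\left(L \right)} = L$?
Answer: $496$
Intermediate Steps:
$r = 286$ ($r = -743 + 1029 = 286$)
$\left(p{\left(53 \right)} + 157\right) + r = \left(53 + 157\right) + 286 = 210 + 286 = 496$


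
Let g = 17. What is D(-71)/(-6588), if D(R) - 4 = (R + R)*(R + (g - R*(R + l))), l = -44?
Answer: -21613/122 ≈ -177.16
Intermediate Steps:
D(R) = 4 + 2*R*(17 + R - R*(-44 + R)) (D(R) = 4 + (R + R)*(R + (17 - R*(R - 44))) = 4 + (2*R)*(R + (17 - R*(-44 + R))) = 4 + (2*R)*(17 + R - R*(-44 + R)) = 4 + 2*R*(17 + R - R*(-44 + R)))
D(-71)/(-6588) = (4 - 2*(-71)³ + 34*(-71) + 90*(-71)²)/(-6588) = (4 - 2*(-357911) - 2414 + 90*5041)*(-1/6588) = (4 + 715822 - 2414 + 453690)*(-1/6588) = 1167102*(-1/6588) = -21613/122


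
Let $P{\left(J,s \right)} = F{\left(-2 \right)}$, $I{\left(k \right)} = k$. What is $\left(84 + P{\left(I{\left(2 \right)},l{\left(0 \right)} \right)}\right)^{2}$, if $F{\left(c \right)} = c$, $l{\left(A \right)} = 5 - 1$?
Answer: $6724$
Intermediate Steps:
$l{\left(A \right)} = 4$ ($l{\left(A \right)} = 5 - 1 = 4$)
$P{\left(J,s \right)} = -2$
$\left(84 + P{\left(I{\left(2 \right)},l{\left(0 \right)} \right)}\right)^{2} = \left(84 - 2\right)^{2} = 82^{2} = 6724$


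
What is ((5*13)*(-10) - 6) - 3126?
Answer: -3782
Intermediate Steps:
((5*13)*(-10) - 6) - 3126 = (65*(-10) - 6) - 3126 = (-650 - 6) - 3126 = -656 - 3126 = -3782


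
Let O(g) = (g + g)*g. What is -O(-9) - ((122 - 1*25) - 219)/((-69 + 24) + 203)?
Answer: -12737/79 ≈ -161.23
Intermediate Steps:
O(g) = 2*g**2 (O(g) = (2*g)*g = 2*g**2)
-O(-9) - ((122 - 1*25) - 219)/((-69 + 24) + 203) = -2*(-9)**2 - ((122 - 1*25) - 219)/((-69 + 24) + 203) = -2*81 - ((122 - 25) - 219)/(-45 + 203) = -1*162 - (97 - 219)/158 = -162 - (-122)/158 = -162 - 1*(-61/79) = -162 + 61/79 = -12737/79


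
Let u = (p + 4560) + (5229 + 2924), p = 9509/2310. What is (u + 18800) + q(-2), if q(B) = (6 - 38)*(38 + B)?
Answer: 70143419/2310 ≈ 30365.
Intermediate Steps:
q(B) = -1216 - 32*B (q(B) = -32*(38 + B) = -1216 - 32*B)
p = 9509/2310 (p = 9509*(1/2310) = 9509/2310 ≈ 4.1164)
u = 29376539/2310 (u = (9509/2310 + 4560) + (5229 + 2924) = 10543109/2310 + 8153 = 29376539/2310 ≈ 12717.)
(u + 18800) + q(-2) = (29376539/2310 + 18800) + (-1216 - 32*(-2)) = 72804539/2310 + (-1216 + 64) = 72804539/2310 - 1152 = 70143419/2310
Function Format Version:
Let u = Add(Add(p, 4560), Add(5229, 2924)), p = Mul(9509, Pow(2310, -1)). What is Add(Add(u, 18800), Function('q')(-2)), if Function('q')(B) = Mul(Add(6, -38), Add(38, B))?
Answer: Rational(70143419, 2310) ≈ 30365.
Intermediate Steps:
Function('q')(B) = Add(-1216, Mul(-32, B)) (Function('q')(B) = Mul(-32, Add(38, B)) = Add(-1216, Mul(-32, B)))
p = Rational(9509, 2310) (p = Mul(9509, Rational(1, 2310)) = Rational(9509, 2310) ≈ 4.1164)
u = Rational(29376539, 2310) (u = Add(Add(Rational(9509, 2310), 4560), Add(5229, 2924)) = Add(Rational(10543109, 2310), 8153) = Rational(29376539, 2310) ≈ 12717.)
Add(Add(u, 18800), Function('q')(-2)) = Add(Add(Rational(29376539, 2310), 18800), Add(-1216, Mul(-32, -2))) = Add(Rational(72804539, 2310), Add(-1216, 64)) = Add(Rational(72804539, 2310), -1152) = Rational(70143419, 2310)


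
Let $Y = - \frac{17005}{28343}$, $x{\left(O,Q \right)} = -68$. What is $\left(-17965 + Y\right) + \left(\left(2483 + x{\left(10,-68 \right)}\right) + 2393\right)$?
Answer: $- \frac{372925856}{28343} \approx -13158.0$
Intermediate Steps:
$Y = - \frac{17005}{28343}$ ($Y = \left(-17005\right) \frac{1}{28343} = - \frac{17005}{28343} \approx -0.59997$)
$\left(-17965 + Y\right) + \left(\left(2483 + x{\left(10,-68 \right)}\right) + 2393\right) = \left(-17965 - \frac{17005}{28343}\right) + \left(\left(2483 - 68\right) + 2393\right) = - \frac{509199000}{28343} + \left(2415 + 2393\right) = - \frac{509199000}{28343} + 4808 = - \frac{372925856}{28343}$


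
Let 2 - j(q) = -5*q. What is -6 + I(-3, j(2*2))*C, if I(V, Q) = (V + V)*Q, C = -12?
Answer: 1578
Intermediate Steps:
j(q) = 2 + 5*q (j(q) = 2 - (-5)*q = 2 + 5*q)
I(V, Q) = 2*Q*V (I(V, Q) = (2*V)*Q = 2*Q*V)
-6 + I(-3, j(2*2))*C = -6 + (2*(2 + 5*(2*2))*(-3))*(-12) = -6 + (2*(2 + 5*4)*(-3))*(-12) = -6 + (2*(2 + 20)*(-3))*(-12) = -6 + (2*22*(-3))*(-12) = -6 - 132*(-12) = -6 + 1584 = 1578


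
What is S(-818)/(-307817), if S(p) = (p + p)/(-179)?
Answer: -1636/55099243 ≈ -2.9692e-5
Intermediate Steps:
S(p) = -2*p/179 (S(p) = (2*p)*(-1/179) = -2*p/179)
S(-818)/(-307817) = -2/179*(-818)/(-307817) = (1636/179)*(-1/307817) = -1636/55099243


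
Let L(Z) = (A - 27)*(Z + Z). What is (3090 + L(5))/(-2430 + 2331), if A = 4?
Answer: -260/9 ≈ -28.889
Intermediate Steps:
L(Z) = -46*Z (L(Z) = (4 - 27)*(Z + Z) = -46*Z)
(3090 + L(5))/(-2430 + 2331) = (3090 - 46*5)/(-2430 + 2331) = (3090 - 230)/(-99) = 2860*(-1/99) = -260/9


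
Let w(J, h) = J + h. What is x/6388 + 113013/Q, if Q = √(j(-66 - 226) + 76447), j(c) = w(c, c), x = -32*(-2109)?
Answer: 16872/1597 + 113013*√75863/75863 ≈ 420.88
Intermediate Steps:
x = 67488
j(c) = 2*c (j(c) = c + c = 2*c)
Q = √75863 (Q = √(2*(-66 - 226) + 76447) = √(2*(-292) + 76447) = √(-584 + 76447) = √75863 ≈ 275.43)
x/6388 + 113013/Q = 67488/6388 + 113013/(√75863) = 67488*(1/6388) + 113013*(√75863/75863) = 16872/1597 + 113013*√75863/75863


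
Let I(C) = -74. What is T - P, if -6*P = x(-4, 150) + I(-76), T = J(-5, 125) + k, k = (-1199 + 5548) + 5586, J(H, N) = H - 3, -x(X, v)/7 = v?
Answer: 29219/3 ≈ 9739.7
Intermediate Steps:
x(X, v) = -7*v
J(H, N) = -3 + H
k = 9935 (k = 4349 + 5586 = 9935)
T = 9927 (T = (-3 - 5) + 9935 = -8 + 9935 = 9927)
P = 562/3 (P = -(-7*150 - 74)/6 = -(-1050 - 74)/6 = -⅙*(-1124) = 562/3 ≈ 187.33)
T - P = 9927 - 1*562/3 = 9927 - 562/3 = 29219/3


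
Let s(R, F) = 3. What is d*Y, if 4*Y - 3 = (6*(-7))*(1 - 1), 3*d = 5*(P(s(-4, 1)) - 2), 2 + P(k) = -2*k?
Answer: -25/2 ≈ -12.500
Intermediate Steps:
P(k) = -2 - 2*k
d = -50/3 (d = (5*((-2 - 2*3) - 2))/3 = (5*((-2 - 6) - 2))/3 = (5*(-8 - 2))/3 = (5*(-10))/3 = (⅓)*(-50) = -50/3 ≈ -16.667)
Y = ¾ (Y = ¾ + ((6*(-7))*(1 - 1))/4 = ¾ + (-42*0)/4 = ¾ + (¼)*0 = ¾ + 0 = ¾ ≈ 0.75000)
d*Y = -50/3*¾ = -25/2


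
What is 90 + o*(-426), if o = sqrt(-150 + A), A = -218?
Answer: 90 - 1704*I*sqrt(23) ≈ 90.0 - 8172.1*I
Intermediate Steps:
o = 4*I*sqrt(23) (o = sqrt(-150 - 218) = sqrt(-368) = 4*I*sqrt(23) ≈ 19.183*I)
90 + o*(-426) = 90 + (4*I*sqrt(23))*(-426) = 90 - 1704*I*sqrt(23)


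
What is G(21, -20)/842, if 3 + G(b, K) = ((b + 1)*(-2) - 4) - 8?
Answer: -59/842 ≈ -0.070071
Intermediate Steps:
G(b, K) = -17 - 2*b (G(b, K) = -3 + (((b + 1)*(-2) - 4) - 8) = -3 + (((1 + b)*(-2) - 4) - 8) = -3 + (((-2 - 2*b) - 4) - 8) = -3 + ((-6 - 2*b) - 8) = -3 + (-14 - 2*b) = -17 - 2*b)
G(21, -20)/842 = (-17 - 2*21)/842 = (-17 - 42)*(1/842) = -59*1/842 = -59/842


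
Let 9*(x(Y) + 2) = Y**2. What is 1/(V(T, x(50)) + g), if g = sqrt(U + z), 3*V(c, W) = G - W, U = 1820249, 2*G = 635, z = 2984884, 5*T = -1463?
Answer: -40554/14011203827 + 2916*sqrt(4805133)/14011203827 ≈ 0.00045332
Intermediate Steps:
T = -1463/5 (T = (1/5)*(-1463) = -1463/5 ≈ -292.60)
G = 635/2 (G = (1/2)*635 = 635/2 ≈ 317.50)
x(Y) = -2 + Y**2/9
V(c, W) = 635/6 - W/3 (V(c, W) = (635/2 - W)/3 = 635/6 - W/3)
g = sqrt(4805133) (g = sqrt(1820249 + 2984884) = sqrt(4805133) ≈ 2192.1)
1/(V(T, x(50)) + g) = 1/((635/6 - (-2 + (1/9)*50**2)/3) + sqrt(4805133)) = 1/((635/6 - (-2 + (1/9)*2500)/3) + sqrt(4805133)) = 1/((635/6 - (-2 + 2500/9)/3) + sqrt(4805133)) = 1/((635/6 - 1/3*2482/9) + sqrt(4805133)) = 1/((635/6 - 2482/27) + sqrt(4805133)) = 1/(751/54 + sqrt(4805133))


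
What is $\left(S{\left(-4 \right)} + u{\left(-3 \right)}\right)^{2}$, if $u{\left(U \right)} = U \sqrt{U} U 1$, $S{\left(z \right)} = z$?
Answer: $\left(4 - 9 i \sqrt{3}\right)^{2} \approx -227.0 - 124.71 i$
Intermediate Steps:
$u{\left(U \right)} = U^{\frac{5}{2}}$ ($u{\left(U \right)} = U^{\frac{3}{2}} U 1 = U^{\frac{5}{2}} \cdot 1 = U^{\frac{5}{2}}$)
$\left(S{\left(-4 \right)} + u{\left(-3 \right)}\right)^{2} = \left(-4 + \left(-3\right)^{\frac{5}{2}}\right)^{2} = \left(-4 + 9 i \sqrt{3}\right)^{2}$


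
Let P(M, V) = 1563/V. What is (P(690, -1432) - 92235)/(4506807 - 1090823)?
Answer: -132082083/4891689088 ≈ -0.027001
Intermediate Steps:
(P(690, -1432) - 92235)/(4506807 - 1090823) = (1563/(-1432) - 92235)/(4506807 - 1090823) = (1563*(-1/1432) - 92235)/3415984 = (-1563/1432 - 92235)*(1/3415984) = -132082083/1432*1/3415984 = -132082083/4891689088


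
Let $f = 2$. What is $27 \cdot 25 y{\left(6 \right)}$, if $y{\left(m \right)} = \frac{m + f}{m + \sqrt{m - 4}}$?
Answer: $\frac{16200}{17} - \frac{2700 \sqrt{2}}{17} \approx 728.33$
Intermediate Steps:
$y{\left(m \right)} = \frac{2 + m}{m + \sqrt{-4 + m}}$ ($y{\left(m \right)} = \frac{m + 2}{m + \sqrt{m - 4}} = \frac{2 + m}{m + \sqrt{-4 + m}}$)
$27 \cdot 25 y{\left(6 \right)} = 27 \cdot 25 \frac{2 + 6}{6 + \sqrt{-4 + 6}} = 675 \frac{1}{6 + \sqrt{2}} \cdot 8 = 675 \frac{8}{6 + \sqrt{2}} = \frac{5400}{6 + \sqrt{2}}$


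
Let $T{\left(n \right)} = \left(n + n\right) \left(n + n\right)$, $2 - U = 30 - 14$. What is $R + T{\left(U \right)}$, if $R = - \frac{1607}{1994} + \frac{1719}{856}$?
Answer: $\frac{670116735}{853432} \approx 785.2$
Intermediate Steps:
$U = -14$ ($U = 2 - \left(30 - 14\right) = 2 - 16 = -14$)
$R = \frac{1026047}{853432}$ ($R = \left(-1607\right) \frac{1}{1994} + 1719 \cdot \frac{1}{856} = - \frac{1607}{1994} + \frac{1719}{856} = \frac{1026047}{853432} \approx 1.2023$)
$T{\left(n \right)} = 4 n^{2}$ ($T{\left(n \right)} = 2 n 2 n = 4 n^{2}$)
$R + T{\left(U \right)} = \frac{1026047}{853432} + 4 \left(-14\right)^{2} = \frac{1026047}{853432} + 4 \cdot 196 = \frac{1026047}{853432} + 784 = \frac{670116735}{853432}$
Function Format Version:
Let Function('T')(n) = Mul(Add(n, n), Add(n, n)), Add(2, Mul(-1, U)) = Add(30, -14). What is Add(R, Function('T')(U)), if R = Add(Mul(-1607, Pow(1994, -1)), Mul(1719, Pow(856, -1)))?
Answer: Rational(670116735, 853432) ≈ 785.20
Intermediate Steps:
U = -14 (U = Add(2, Mul(-1, Add(30, -14))) = Add(2, Mul(-1, 16)) = Add(2, -16) = -14)
R = Rational(1026047, 853432) (R = Add(Mul(-1607, Rational(1, 1994)), Mul(1719, Rational(1, 856))) = Add(Rational(-1607, 1994), Rational(1719, 856)) = Rational(1026047, 853432) ≈ 1.2023)
Function('T')(n) = Mul(4, Pow(n, 2)) (Function('T')(n) = Mul(Mul(2, n), Mul(2, n)) = Mul(4, Pow(n, 2)))
Add(R, Function('T')(U)) = Add(Rational(1026047, 853432), Mul(4, Pow(-14, 2))) = Add(Rational(1026047, 853432), Mul(4, 196)) = Add(Rational(1026047, 853432), 784) = Rational(670116735, 853432)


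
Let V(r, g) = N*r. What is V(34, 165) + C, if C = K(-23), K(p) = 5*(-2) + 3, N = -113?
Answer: -3849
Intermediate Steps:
V(r, g) = -113*r
K(p) = -7 (K(p) = -10 + 3 = -7)
C = -7
V(34, 165) + C = -113*34 - 7 = -3842 - 7 = -3849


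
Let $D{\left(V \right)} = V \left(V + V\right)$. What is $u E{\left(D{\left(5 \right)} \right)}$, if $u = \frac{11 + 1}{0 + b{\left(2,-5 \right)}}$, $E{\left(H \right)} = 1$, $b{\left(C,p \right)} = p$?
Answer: $- \frac{12}{5} \approx -2.4$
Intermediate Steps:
$D{\left(V \right)} = 2 V^{2}$ ($D{\left(V \right)} = V 2 V = 2 V^{2}$)
$u = - \frac{12}{5}$ ($u = \frac{11 + 1}{0 - 5} = \frac{12}{-5} = 12 \left(- \frac{1}{5}\right) = - \frac{12}{5} \approx -2.4$)
$u E{\left(D{\left(5 \right)} \right)} = \left(- \frac{12}{5}\right) 1 = - \frac{12}{5}$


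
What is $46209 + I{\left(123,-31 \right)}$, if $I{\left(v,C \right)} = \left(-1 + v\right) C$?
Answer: $42427$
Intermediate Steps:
$I{\left(v,C \right)} = C \left(-1 + v\right)$
$46209 + I{\left(123,-31 \right)} = 46209 - 31 \left(-1 + 123\right) = 46209 - 3782 = 42427$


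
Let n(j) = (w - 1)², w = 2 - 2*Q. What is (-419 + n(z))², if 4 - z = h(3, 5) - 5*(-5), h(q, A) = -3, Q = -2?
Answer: 155236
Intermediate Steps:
w = 6 (w = 2 - 2*(-2) = 2 + 4 = 6)
z = -18 (z = 4 - (-3 - 5*(-5)) = 4 - (-3 + 25) = 4 - 1*22 = 4 - 22 = -18)
n(j) = 25 (n(j) = (6 - 1)² = 5² = 25)
(-419 + n(z))² = (-419 + 25)² = (-394)² = 155236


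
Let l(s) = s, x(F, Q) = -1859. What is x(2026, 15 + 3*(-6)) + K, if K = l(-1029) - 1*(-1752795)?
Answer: 1749907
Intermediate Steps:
K = 1751766 (K = -1029 - 1*(-1752795) = -1029 + 1752795 = 1751766)
x(2026, 15 + 3*(-6)) + K = -1859 + 1751766 = 1749907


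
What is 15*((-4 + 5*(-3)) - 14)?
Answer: -495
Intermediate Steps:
15*((-4 + 5*(-3)) - 14) = 15*((-4 - 15) - 14) = 15*(-19 - 14) = 15*(-33) = -495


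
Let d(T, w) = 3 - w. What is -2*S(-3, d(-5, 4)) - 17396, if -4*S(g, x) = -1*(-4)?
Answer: -17394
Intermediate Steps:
S(g, x) = -1 (S(g, x) = -(-1)*(-4)/4 = -¼*4 = -1)
-2*S(-3, d(-5, 4)) - 17396 = -2*(-1) - 17396 = 2 - 17396 = -17394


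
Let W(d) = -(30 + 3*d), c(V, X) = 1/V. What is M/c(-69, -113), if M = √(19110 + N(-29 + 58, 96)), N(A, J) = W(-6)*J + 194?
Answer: -138*√4538 ≈ -9296.3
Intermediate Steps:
W(d) = -30 - 3*d (W(d) = -(30 + 3*d) = -3*(10 + d) = -30 - 3*d)
N(A, J) = 194 - 12*J (N(A, J) = (-30 - 3*(-6))*J + 194 = (-30 + 18)*J + 194 = -12*J + 194 = 194 - 12*J)
M = 2*√4538 (M = √(19110 + (194 - 12*96)) = √(19110 + (194 - 1152)) = √(19110 - 958) = √18152 = 2*√4538 ≈ 134.73)
M/c(-69, -113) = (2*√4538)/(1/(-69)) = (2*√4538)/(-1/69) = (2*√4538)*(-69) = -138*√4538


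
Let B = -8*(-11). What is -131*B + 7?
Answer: -11521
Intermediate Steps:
B = 88
-131*B + 7 = -131*88 + 7 = -11528 + 7 = -11521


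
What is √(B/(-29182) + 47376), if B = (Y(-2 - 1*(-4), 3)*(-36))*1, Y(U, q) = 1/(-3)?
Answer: √10086221497110/14591 ≈ 217.66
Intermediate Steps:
Y(U, q) = -⅓
B = 12 (B = -⅓*(-36)*1 = 12*1 = 12)
√(B/(-29182) + 47376) = √(12/(-29182) + 47376) = √(12*(-1/29182) + 47376) = √(-6/14591 + 47376) = √(691263210/14591) = √10086221497110/14591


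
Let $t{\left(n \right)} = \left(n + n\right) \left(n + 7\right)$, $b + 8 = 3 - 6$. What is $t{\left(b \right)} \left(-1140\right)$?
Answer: $-100320$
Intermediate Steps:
$b = -11$ ($b = -8 + \left(3 - 6\right) = -8 - 3 = -11$)
$t{\left(n \right)} = 2 n \left(7 + n\right)$
$t{\left(b \right)} \left(-1140\right) = 2 \left(-11\right) \left(7 - 11\right) \left(-1140\right) = 2 \left(-11\right) \left(-4\right) \left(-1140\right) = 88 \left(-1140\right) = -100320$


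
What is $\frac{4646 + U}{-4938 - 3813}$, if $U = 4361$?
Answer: $- \frac{9007}{8751} \approx -1.0293$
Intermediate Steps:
$\frac{4646 + U}{-4938 - 3813} = \frac{4646 + 4361}{-4938 - 3813} = \frac{9007}{-8751} = 9007 \left(- \frac{1}{8751}\right) = - \frac{9007}{8751}$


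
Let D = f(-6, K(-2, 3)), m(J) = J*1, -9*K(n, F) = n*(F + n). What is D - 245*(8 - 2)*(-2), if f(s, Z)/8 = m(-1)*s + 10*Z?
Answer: 27052/9 ≈ 3005.8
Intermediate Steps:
K(n, F) = -n*(F + n)/9
m(J) = J
f(s, Z) = -8*s + 80*Z (f(s, Z) = 8*(-s + 10*Z) = -8*s + 80*Z)
D = 592/9 (D = -8*(-6) + 80*(-1/9*(-2)*(3 - 2)) = 48 + 80*(-1/9*(-2)*1) = 48 + 80*(2/9) = 48 + 160/9 = 592/9 ≈ 65.778)
D - 245*(8 - 2)*(-2) = 592/9 - 245*(8 - 2)*(-2) = 592/9 - 1470*(-2) = 592/9 - 245*(-12) = 592/9 + 2940 = 27052/9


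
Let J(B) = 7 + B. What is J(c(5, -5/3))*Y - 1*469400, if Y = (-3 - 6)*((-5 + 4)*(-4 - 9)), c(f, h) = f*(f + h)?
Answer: -472169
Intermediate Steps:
Y = -117 (Y = -(-9)*(-13) = -9*13 = -117)
J(c(5, -5/3))*Y - 1*469400 = (7 + 5*(5 - 5/3))*(-117) - 1*469400 = (7 + 5*(5 - 5*⅓))*(-117) - 469400 = (7 + 5*(5 - 5/3))*(-117) - 469400 = (7 + 5*(10/3))*(-117) - 469400 = (7 + 50/3)*(-117) - 469400 = (71/3)*(-117) - 469400 = -2769 - 469400 = -472169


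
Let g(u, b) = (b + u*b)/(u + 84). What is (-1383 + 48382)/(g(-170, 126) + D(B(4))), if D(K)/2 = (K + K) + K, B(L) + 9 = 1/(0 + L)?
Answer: 4041914/16779 ≈ 240.89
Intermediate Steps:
g(u, b) = (b + b*u)/(84 + u)
B(L) = -9 + 1/L (B(L) = -9 + 1/(0 + L) = -9 + 1/L)
D(K) = 6*K (D(K) = 2*((K + K) + K) = 2*(2*K + K) = 2*(3*K) = 6*K)
(-1383 + 48382)/(g(-170, 126) + D(B(4))) = (-1383 + 48382)/(126*(1 - 170)/(84 - 170) + 6*(-9 + 1/4)) = 46999/(126*(-169)/(-86) + 6*(-9 + ¼)) = 46999/(126*(-1/86)*(-169) + 6*(-35/4)) = 46999/(10647/43 - 105/2) = 46999/(16779/86) = 46999*(86/16779) = 4041914/16779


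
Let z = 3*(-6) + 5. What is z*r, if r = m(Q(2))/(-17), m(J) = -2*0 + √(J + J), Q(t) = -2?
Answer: 26*I/17 ≈ 1.5294*I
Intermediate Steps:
m(J) = √2*√J (m(J) = 0 + √(2*J) = 0 + √2*√J = √2*√J)
r = -2*I/17 (r = (√2*√(-2))/(-17) = (√2*(I*√2))*(-1/17) = (2*I)*(-1/17) = -2*I/17 ≈ -0.11765*I)
z = -13 (z = -18 + 5 = -13)
z*r = -(-26)*I/17 = 26*I/17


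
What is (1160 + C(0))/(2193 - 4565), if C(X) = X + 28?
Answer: -297/593 ≈ -0.50084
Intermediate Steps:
C(X) = 28 + X
(1160 + C(0))/(2193 - 4565) = (1160 + (28 + 0))/(2193 - 4565) = (1160 + 28)/(-2372) = 1188*(-1/2372) = -297/593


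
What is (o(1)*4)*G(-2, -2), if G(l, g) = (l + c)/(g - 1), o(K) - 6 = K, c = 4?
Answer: -56/3 ≈ -18.667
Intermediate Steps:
o(K) = 6 + K
G(l, g) = (4 + l)/(-1 + g) (G(l, g) = (l + 4)/(g - 1) = (4 + l)/(-1 + g))
(o(1)*4)*G(-2, -2) = ((6 + 1)*4)*((4 - 2)/(-1 - 2)) = (7*4)*(2/(-3)) = 28*(-⅓*2) = 28*(-⅔) = -56/3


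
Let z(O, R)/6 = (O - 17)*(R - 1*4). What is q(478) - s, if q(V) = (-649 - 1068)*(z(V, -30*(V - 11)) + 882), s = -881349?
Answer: 66554964063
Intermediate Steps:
z(O, R) = 6*(-17 + O)*(-4 + R) (z(O, R) = 6*((O - 17)*(R - 1*4)) = 6*((-17 + O)*(R - 4)) = 6*((-17 + O)*(-4 + R)) = 6*(-17 + O)*(-4 + R))
q(V) = 55579290 - 5212812*V - 10302*V*(330 - 30*V) (q(V) = (-649 - 1068)*((408 - (-3060)*(V - 11) - 24*V + 6*V*(-30*(V - 11))) + 882) = -1717*((408 - (-3060)*(-11 + V) - 24*V + 6*V*(-30*(-11 + V))) + 882) = -1717*((408 - 102*(330 - 30*V) - 24*V + 6*V*(330 - 30*V)) + 882) = -1717*((408 + (-33660 + 3060*V) - 24*V + 6*V*(330 - 30*V)) + 882) = -1717*((-33252 + 3036*V + 6*V*(330 - 30*V)) + 882) = -1717*(-32370 + 3036*V + 6*V*(330 - 30*V)) = 55579290 - 5212812*V - 10302*V*(330 - 30*V))
q(478) - s = (55579290 - 8612472*478 + 309060*478**2) - 1*(-881349) = (55579290 - 4116761616 + 309060*228484) + 881349 = (55579290 - 4116761616 + 70615265040) + 881349 = 66554082714 + 881349 = 66554964063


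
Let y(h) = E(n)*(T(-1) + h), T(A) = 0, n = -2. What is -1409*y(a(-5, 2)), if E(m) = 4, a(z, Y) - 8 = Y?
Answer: -56360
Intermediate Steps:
a(z, Y) = 8 + Y
y(h) = 4*h (y(h) = 4*(0 + h) = 4*h)
-1409*y(a(-5, 2)) = -5636*(8 + 2) = -5636*10 = -1409*40 = -56360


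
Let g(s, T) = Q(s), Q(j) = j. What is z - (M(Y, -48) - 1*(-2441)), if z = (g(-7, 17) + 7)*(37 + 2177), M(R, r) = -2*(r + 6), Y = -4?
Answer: -2525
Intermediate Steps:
g(s, T) = s
M(R, r) = -12 - 2*r (M(R, r) = -2*(6 + r) = -12 - 2*r)
z = 0 (z = (-7 + 7)*(37 + 2177) = 0*2214 = 0)
z - (M(Y, -48) - 1*(-2441)) = 0 - ((-12 - 2*(-48)) - 1*(-2441)) = 0 - ((-12 + 96) + 2441) = 0 - (84 + 2441) = 0 - 1*2525 = 0 - 2525 = -2525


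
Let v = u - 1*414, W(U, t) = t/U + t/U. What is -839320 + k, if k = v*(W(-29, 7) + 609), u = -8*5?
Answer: -32352018/29 ≈ -1.1156e+6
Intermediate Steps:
W(U, t) = 2*t/U
u = -40
v = -454 (v = -40 - 1*414 = -40 - 414 = -454)
k = -8011738/29 (k = -454*(2*7/(-29) + 609) = -454*(2*7*(-1/29) + 609) = -454*(-14/29 + 609) = -454*17647/29 = -8011738/29 ≈ -2.7627e+5)
-839320 + k = -839320 - 8011738/29 = -32352018/29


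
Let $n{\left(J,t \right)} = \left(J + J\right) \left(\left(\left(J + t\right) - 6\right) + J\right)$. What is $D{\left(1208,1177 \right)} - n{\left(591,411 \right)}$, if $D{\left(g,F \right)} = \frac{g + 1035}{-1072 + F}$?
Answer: $- \frac{196960327}{105} \approx -1.8758 \cdot 10^{6}$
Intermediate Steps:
$D{\left(g,F \right)} = \frac{1035 + g}{-1072 + F}$
$n{\left(J,t \right)} = 2 J \left(-6 + t + 2 J\right)$ ($n{\left(J,t \right)} = 2 J \left(\left(-6 + J + t\right) + J\right) = 2 J \left(-6 + t + 2 J\right)$)
$D{\left(1208,1177 \right)} - n{\left(591,411 \right)} = \frac{1035 + 1208}{-1072 + 1177} - 2 \cdot 591 \left(-6 + 411 + 2 \cdot 591\right) = \frac{1}{105} \cdot 2243 - 2 \cdot 591 \left(-6 + 411 + 1182\right) = \frac{1}{105} \cdot 2243 - 2 \cdot 591 \cdot 1587 = \frac{2243}{105} - 1875834 = - \frac{196960327}{105}$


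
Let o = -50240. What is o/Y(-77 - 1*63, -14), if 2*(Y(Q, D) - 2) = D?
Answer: 10048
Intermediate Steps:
Y(Q, D) = 2 + D/2
o/Y(-77 - 1*63, -14) = -50240/(2 + (½)*(-14)) = -50240/(2 - 7) = -50240/(-5) = -50240*(-⅕) = 10048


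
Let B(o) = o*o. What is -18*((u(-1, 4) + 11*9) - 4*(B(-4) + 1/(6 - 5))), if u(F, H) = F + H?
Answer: -612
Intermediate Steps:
B(o) = o²
-18*((u(-1, 4) + 11*9) - 4*(B(-4) + 1/(6 - 5))) = -18*(((-1 + 4) + 11*9) - 4*((-4)² + 1/(6 - 5))) = -18*((3 + 99) - 4*(16 + 1/1)) = -18*(102 - 4*(16 + 1)) = -18*(102 - 4*17) = -18*(102 - 68) = -18*34 = -612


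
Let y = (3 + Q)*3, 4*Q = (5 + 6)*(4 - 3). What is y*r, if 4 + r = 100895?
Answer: 6961479/4 ≈ 1.7404e+6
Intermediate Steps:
Q = 11/4 (Q = ((5 + 6)*(4 - 3))/4 = (11*1)/4 = (¼)*11 = 11/4 ≈ 2.7500)
r = 100891 (r = -4 + 100895 = 100891)
y = 69/4 (y = (3 + 11/4)*3 = (23/4)*3 = 69/4 ≈ 17.250)
y*r = (69/4)*100891 = 6961479/4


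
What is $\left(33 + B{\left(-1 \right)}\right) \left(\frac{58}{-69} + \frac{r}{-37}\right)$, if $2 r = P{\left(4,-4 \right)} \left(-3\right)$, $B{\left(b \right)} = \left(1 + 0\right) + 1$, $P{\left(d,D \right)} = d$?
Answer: $- \frac{60620}{2553} \approx -23.745$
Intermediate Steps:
$B{\left(b \right)} = 2$ ($B{\left(b \right)} = 1 + 1 = 2$)
$r = -6$ ($r = \frac{4 \left(-3\right)}{2} = \frac{1}{2} \left(-12\right) = -6$)
$\left(33 + B{\left(-1 \right)}\right) \left(\frac{58}{-69} + \frac{r}{-37}\right) = \left(33 + 2\right) \left(\frac{58}{-69} - \frac{6}{-37}\right) = 35 \left(58 \left(- \frac{1}{69}\right) - - \frac{6}{37}\right) = 35 \left(- \frac{58}{69} + \frac{6}{37}\right) = 35 \left(- \frac{1732}{2553}\right) = - \frac{60620}{2553}$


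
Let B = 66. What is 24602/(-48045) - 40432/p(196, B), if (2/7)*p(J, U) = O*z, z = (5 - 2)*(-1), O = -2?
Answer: -30842414/16015 ≈ -1925.8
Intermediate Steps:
z = -3 (z = 3*(-1) = -3)
p(J, U) = 21 (p(J, U) = 7*(-2*(-3))/2 = (7/2)*6 = 21)
24602/(-48045) - 40432/p(196, B) = 24602/(-48045) - 40432/21 = 24602*(-1/48045) - 40432*1/21 = -24602/48045 - 5776/3 = -30842414/16015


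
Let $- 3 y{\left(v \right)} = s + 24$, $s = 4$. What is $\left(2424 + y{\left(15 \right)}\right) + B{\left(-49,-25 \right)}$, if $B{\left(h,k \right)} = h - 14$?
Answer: $\frac{7055}{3} \approx 2351.7$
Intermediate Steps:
$B{\left(h,k \right)} = -14 + h$ ($B{\left(h,k \right)} = h - 14 = -14 + h$)
$y{\left(v \right)} = - \frac{28}{3}$ ($y{\left(v \right)} = - \frac{4 + 24}{3} = \left(- \frac{1}{3}\right) 28 = - \frac{28}{3}$)
$\left(2424 + y{\left(15 \right)}\right) + B{\left(-49,-25 \right)} = \left(2424 - \frac{28}{3}\right) - 63 = \frac{7244}{3} - 63 = \frac{7055}{3}$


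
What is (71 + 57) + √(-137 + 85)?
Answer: 128 + 2*I*√13 ≈ 128.0 + 7.2111*I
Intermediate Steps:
(71 + 57) + √(-137 + 85) = 128 + √(-52) = 128 + 2*I*√13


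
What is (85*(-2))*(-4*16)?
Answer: 10880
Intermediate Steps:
(85*(-2))*(-4*16) = -170*(-64) = 10880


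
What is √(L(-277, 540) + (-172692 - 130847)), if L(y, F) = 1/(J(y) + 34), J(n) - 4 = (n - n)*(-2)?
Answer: 9*I*√5411238/38 ≈ 550.94*I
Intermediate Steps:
J(n) = 4 (J(n) = 4 + (n - n)*(-2) = 4 + 0*(-2) = 4 + 0 = 4)
L(y, F) = 1/38 (L(y, F) = 1/(4 + 34) = 1/38)
√(L(-277, 540) + (-172692 - 130847)) = √(1/38 + (-172692 - 130847)) = √(1/38 - 303539) = √(-11534481/38) = 9*I*√5411238/38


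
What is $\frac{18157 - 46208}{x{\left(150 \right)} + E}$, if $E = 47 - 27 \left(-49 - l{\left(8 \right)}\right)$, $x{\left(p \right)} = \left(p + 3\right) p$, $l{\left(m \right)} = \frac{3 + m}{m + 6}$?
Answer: $- \frac{392714}{340777} \approx -1.1524$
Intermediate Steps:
$l{\left(m \right)} = \frac{3 + m}{6 + m}$
$x{\left(p \right)} = p \left(3 + p\right)$ ($x{\left(p \right)} = \left(3 + p\right) p = p \left(3 + p\right)$)
$E = \frac{19477}{14}$ ($E = 47 - 27 \left(-49 - \frac{3 + 8}{6 + 8}\right) = 47 - 27 \left(-49 - \frac{1}{14} \cdot 11\right) = 47 - 27 \left(-49 - \frac{11}{14}\right) = 47 - - \frac{18819}{14} = 47 + \frac{18819}{14} = \frac{19477}{14} \approx 1391.2$)
$\frac{18157 - 46208}{x{\left(150 \right)} + E} = \frac{18157 - 46208}{150 \left(3 + 150\right) + \frac{19477}{14}} = - \frac{28051}{150 \cdot 153 + \frac{19477}{14}} = - \frac{28051}{22950 + \frac{19477}{14}} = - \frac{28051}{\frac{340777}{14}} = \left(-28051\right) \frac{14}{340777} = - \frac{392714}{340777}$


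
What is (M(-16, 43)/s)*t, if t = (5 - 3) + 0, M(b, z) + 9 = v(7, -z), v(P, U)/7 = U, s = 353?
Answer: -620/353 ≈ -1.7564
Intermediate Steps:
v(P, U) = 7*U
M(b, z) = -9 - 7*z (M(b, z) = -9 + 7*(-z) = -9 - 7*z)
t = 2 (t = 2 + 0 = 2)
(M(-16, 43)/s)*t = ((-9 - 7*43)/353)*2 = ((-9 - 301)*(1/353))*2 = -310*1/353*2 = -310/353*2 = -620/353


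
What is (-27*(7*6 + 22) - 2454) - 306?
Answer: -4488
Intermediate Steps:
(-27*(7*6 + 22) - 2454) - 306 = (-27*(42 + 22) - 2454) - 306 = (-27*64 - 2454) - 306 = (-1728 - 2454) - 306 = -4182 - 306 = -4488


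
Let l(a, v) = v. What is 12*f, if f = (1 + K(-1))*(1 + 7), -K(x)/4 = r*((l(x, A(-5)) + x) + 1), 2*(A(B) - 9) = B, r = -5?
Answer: 12576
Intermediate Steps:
A(B) = 9 + B/2
K(x) = 150 + 20*x (K(x) = -(-20)*(((9 + (½)*(-5)) + x) + 1) = -(-20)*(((9 - 5/2) + x) + 1) = -(-20)*((13/2 + x) + 1) = -(-20)*(15/2 + x) = -4*(-75/2 - 5*x) = 150 + 20*x)
f = 1048 (f = (1 + (150 + 20*(-1)))*(1 + 7) = (1 + (150 - 20))*8 = (1 + 130)*8 = 131*8 = 1048)
12*f = 12*1048 = 12576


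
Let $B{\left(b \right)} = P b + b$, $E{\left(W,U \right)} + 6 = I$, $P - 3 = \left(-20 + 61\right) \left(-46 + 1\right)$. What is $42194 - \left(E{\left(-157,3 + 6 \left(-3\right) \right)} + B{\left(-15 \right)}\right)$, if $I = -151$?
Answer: $14736$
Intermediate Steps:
$P = -1842$ ($P = 3 + \left(-20 + 61\right) \left(-46 + 1\right) = 3 + 41 \left(-45\right) = 3 - 1845 = -1842$)
$E{\left(W,U \right)} = -157$ ($E{\left(W,U \right)} = -6 - 151 = -157$)
$B{\left(b \right)} = - 1841 b$ ($B{\left(b \right)} = - 1842 b + b = - 1841 b$)
$42194 - \left(E{\left(-157,3 + 6 \left(-3\right) \right)} + B{\left(-15 \right)}\right) = 42194 - \left(-157 - -27615\right) = 42194 - \left(-157 + 27615\right) = 42194 - 27458 = 14736$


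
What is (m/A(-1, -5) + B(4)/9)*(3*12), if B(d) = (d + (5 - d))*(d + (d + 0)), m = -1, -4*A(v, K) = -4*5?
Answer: 764/5 ≈ 152.80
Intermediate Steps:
A(v, K) = 5 (A(v, K) = -(-1)*5 = -¼*(-20) = 5)
B(d) = 10*d (B(d) = 5*(d + d) = 5*(2*d) = 10*d)
(m/A(-1, -5) + B(4)/9)*(3*12) = (-1/5 + (10*4)/9)*(3*12) = (-1*⅕ + 40*(⅑))*36 = (-⅕ + 40/9)*36 = (191/45)*36 = 764/5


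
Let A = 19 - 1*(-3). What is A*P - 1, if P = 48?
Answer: 1055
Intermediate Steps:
A = 22 (A = 19 + 3 = 22)
A*P - 1 = 22*48 - 1 = 1056 - 1 = 1055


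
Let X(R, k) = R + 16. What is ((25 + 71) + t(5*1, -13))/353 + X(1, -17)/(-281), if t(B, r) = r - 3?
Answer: 16479/99193 ≈ 0.16613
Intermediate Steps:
t(B, r) = -3 + r
X(R, k) = 16 + R
((25 + 71) + t(5*1, -13))/353 + X(1, -17)/(-281) = ((25 + 71) + (-3 - 13))/353 + (16 + 1)/(-281) = (96 - 16)*(1/353) + 17*(-1/281) = 80*(1/353) - 17/281 = 80/353 - 17/281 = 16479/99193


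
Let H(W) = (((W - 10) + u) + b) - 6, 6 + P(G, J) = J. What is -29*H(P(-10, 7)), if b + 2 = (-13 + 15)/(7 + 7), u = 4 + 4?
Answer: 1798/7 ≈ 256.86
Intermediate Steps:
u = 8
P(G, J) = -6 + J
b = -13/7 (b = -2 + (-13 + 15)/(7 + 7) = -2 + 2/14 = -2 + 2*(1/14) = -2 + ⅐ = -13/7 ≈ -1.8571)
H(W) = -69/7 + W (H(W) = (((W - 10) + 8) - 13/7) - 6 = (((-10 + W) + 8) - 13/7) - 6 = ((-2 + W) - 13/7) - 6 = (-27/7 + W) - 6 = -69/7 + W)
-29*H(P(-10, 7)) = -29*(-69/7 + (-6 + 7)) = -29*(-69/7 + 1) = -29*(-62/7) = 1798/7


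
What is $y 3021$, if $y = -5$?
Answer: $-15105$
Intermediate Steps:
$y 3021 = \left(-5\right) 3021 = -15105$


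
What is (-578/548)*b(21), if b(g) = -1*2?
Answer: 289/137 ≈ 2.1095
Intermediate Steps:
b(g) = -2
(-578/548)*b(21) = -578/548*(-2) = -578*1/548*(-2) = -289/274*(-2) = 289/137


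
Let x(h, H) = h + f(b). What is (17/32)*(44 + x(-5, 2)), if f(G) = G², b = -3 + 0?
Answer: 51/2 ≈ 25.500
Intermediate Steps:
b = -3
x(h, H) = 9 + h (x(h, H) = h + (-3)² = h + 9 = 9 + h)
(17/32)*(44 + x(-5, 2)) = (17/32)*(44 + (9 - 5)) = (17*(1/32))*(44 + 4) = (17/32)*48 = 51/2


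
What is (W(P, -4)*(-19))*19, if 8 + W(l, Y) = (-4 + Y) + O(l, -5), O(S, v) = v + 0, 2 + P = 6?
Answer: 7581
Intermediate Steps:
P = 4 (P = -2 + 6 = 4)
O(S, v) = v
W(l, Y) = -17 + Y (W(l, Y) = -8 + ((-4 + Y) - 5) = -8 + (-9 + Y) = -17 + Y)
(W(P, -4)*(-19))*19 = ((-17 - 4)*(-19))*19 = -21*(-19)*19 = 399*19 = 7581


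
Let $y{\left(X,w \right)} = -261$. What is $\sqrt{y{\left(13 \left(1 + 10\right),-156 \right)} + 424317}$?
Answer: $2 \sqrt{106014} \approx 651.2$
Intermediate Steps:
$\sqrt{y{\left(13 \left(1 + 10\right),-156 \right)} + 424317} = \sqrt{-261 + 424317} = \sqrt{424056} = 2 \sqrt{106014}$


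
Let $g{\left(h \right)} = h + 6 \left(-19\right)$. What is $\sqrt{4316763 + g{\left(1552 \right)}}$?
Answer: $\sqrt{4318201} \approx 2078.0$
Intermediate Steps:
$g{\left(h \right)} = -114 + h$ ($g{\left(h \right)} = h - 114 = -114 + h$)
$\sqrt{4316763 + g{\left(1552 \right)}} = \sqrt{4316763 + \left(-114 + 1552\right)} = \sqrt{4316763 + 1438} = \sqrt{4318201}$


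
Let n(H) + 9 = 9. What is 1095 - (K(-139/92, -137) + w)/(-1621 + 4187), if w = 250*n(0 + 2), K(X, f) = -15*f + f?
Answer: 1403926/1283 ≈ 1094.3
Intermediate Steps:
K(X, f) = -14*f
n(H) = 0 (n(H) = -9 + 9 = 0)
w = 0 (w = 250*0 = 0)
1095 - (K(-139/92, -137) + w)/(-1621 + 4187) = 1095 - (-14*(-137) + 0)/(-1621 + 4187) = 1095 - (1918 + 0)/2566 = 1095 - 1918/2566 = 1095 - 1*959/1283 = 1095 - 959/1283 = 1403926/1283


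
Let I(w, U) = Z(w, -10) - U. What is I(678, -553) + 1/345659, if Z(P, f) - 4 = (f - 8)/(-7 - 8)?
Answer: 964734274/1728295 ≈ 558.20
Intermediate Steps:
Z(P, f) = 68/15 - f/15 (Z(P, f) = 4 + (f - 8)/(-7 - 8) = 4 + (-8 + f)/(-15) = 4 + (-8 + f)*(-1/15) = 4 + (8/15 - f/15) = 68/15 - f/15)
I(w, U) = 26/5 - U (I(w, U) = (68/15 - 1/15*(-10)) - U = (68/15 + ⅔) - U = 26/5 - U)
I(678, -553) + 1/345659 = (26/5 - 1*(-553)) + 1/345659 = (26/5 + 553) + 1/345659 = 2791/5 + 1/345659 = 964734274/1728295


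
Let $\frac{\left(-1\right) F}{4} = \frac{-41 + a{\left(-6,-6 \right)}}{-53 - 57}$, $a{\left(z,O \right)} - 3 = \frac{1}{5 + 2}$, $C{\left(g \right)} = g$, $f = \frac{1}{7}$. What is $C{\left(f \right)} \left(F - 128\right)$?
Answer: $- \frac{9962}{539} \approx -18.482$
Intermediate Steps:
$f = \frac{1}{7} \approx 0.14286$
$a{\left(z,O \right)} = \frac{22}{7}$ ($a{\left(z,O \right)} = 3 + \frac{1}{5 + 2} = 3 + \frac{1}{7} = \frac{22}{7}$)
$F = - \frac{106}{77}$ ($F = - 4 \frac{-41 + \frac{22}{7}}{-53 - 57} = - 4 \left(- \frac{265}{7 \left(-110\right)}\right) = - 4 \left(\left(- \frac{265}{7}\right) \left(- \frac{1}{110}\right)\right) = \left(-4\right) \frac{53}{154} = - \frac{106}{77} \approx -1.3766$)
$C{\left(f \right)} \left(F - 128\right) = \frac{- \frac{106}{77} - 128}{7} = \frac{1}{7} \left(- \frac{9962}{77}\right) = - \frac{9962}{539}$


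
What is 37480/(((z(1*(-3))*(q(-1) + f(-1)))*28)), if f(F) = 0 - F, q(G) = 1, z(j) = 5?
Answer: 937/7 ≈ 133.86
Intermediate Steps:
f(F) = -F
37480/(((z(1*(-3))*(q(-1) + f(-1)))*28)) = 37480/(((5*(1 - 1*(-1)))*28)) = 37480/(((5*(1 + 1))*28)) = 37480/(((5*2)*28)) = 37480/((10*28)) = 37480/280 = 37480*(1/280) = 937/7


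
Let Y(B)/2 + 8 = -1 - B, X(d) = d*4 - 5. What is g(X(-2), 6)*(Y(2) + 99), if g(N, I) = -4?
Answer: -308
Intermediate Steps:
X(d) = -5 + 4*d (X(d) = 4*d - 5 = -5 + 4*d)
Y(B) = -18 - 2*B (Y(B) = -16 + 2*(-1 - B) = -16 + (-2 - 2*B) = -18 - 2*B)
g(X(-2), 6)*(Y(2) + 99) = -4*((-18 - 2*2) + 99) = -4*((-18 - 4) + 99) = -4*(-22 + 99) = -4*77 = -308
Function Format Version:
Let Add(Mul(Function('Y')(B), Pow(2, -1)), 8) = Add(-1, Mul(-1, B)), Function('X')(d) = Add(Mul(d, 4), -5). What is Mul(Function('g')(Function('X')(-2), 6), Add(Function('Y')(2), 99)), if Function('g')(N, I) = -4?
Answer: -308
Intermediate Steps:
Function('X')(d) = Add(-5, Mul(4, d)) (Function('X')(d) = Add(Mul(4, d), -5) = Add(-5, Mul(4, d)))
Function('Y')(B) = Add(-18, Mul(-2, B)) (Function('Y')(B) = Add(-16, Mul(2, Add(-1, Mul(-1, B)))) = Add(-16, Add(-2, Mul(-2, B))) = Add(-18, Mul(-2, B)))
Mul(Function('g')(Function('X')(-2), 6), Add(Function('Y')(2), 99)) = Mul(-4, Add(Add(-18, Mul(-2, 2)), 99)) = Mul(-4, Add(Add(-18, -4), 99)) = Mul(-4, Add(-22, 99)) = Mul(-4, 77) = -308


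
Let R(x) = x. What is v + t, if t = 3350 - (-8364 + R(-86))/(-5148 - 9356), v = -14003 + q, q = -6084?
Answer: -121380949/7252 ≈ -16738.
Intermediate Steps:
v = -20087 (v = -14003 - 6084 = -20087)
t = 24289975/7252 (t = 3350 - (-8364 - 86)/(-5148 - 9356) = 3350 - (-8450)/(-14504) = 3350 - (-8450)*(-1)/14504 = 3350 - 1*4225/7252 = 3350 - 4225/7252 = 24289975/7252 ≈ 3349.4)
v + t = -20087 + 24289975/7252 = -121380949/7252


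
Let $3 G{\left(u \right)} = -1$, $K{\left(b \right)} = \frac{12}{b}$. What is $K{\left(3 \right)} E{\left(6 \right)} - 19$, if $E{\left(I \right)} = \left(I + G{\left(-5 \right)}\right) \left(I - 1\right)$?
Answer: $\frac{283}{3} \approx 94.333$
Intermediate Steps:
$G{\left(u \right)} = - \frac{1}{3}$ ($G{\left(u \right)} = \frac{1}{3} \left(-1\right) = - \frac{1}{3}$)
$E{\left(I \right)} = \left(-1 + I\right) \left(- \frac{1}{3} + I\right)$ ($E{\left(I \right)} = \left(I - \frac{1}{3}\right) \left(I - 1\right) = \left(- \frac{1}{3} + I\right) \left(-1 + I\right) = \left(-1 + I\right) \left(- \frac{1}{3} + I\right)$)
$K{\left(3 \right)} E{\left(6 \right)} - 19 = \frac{12}{3} \left(\frac{1}{3} + 6^{2} - 8\right) - 19 = 12 \cdot \frac{1}{3} \left(\frac{1}{3} + 36 - 8\right) - 19 = 4 \cdot \frac{85}{3} - 19 = \frac{340}{3} - 19 = \frac{283}{3}$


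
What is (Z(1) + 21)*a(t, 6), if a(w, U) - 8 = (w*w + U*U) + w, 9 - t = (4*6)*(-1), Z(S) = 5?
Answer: 30316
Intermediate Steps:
t = 33 (t = 9 - 4*6*(-1) = 9 - 24*(-1) = 9 - 1*(-24) = 9 + 24 = 33)
a(w, U) = 8 + w + U**2 + w**2 (a(w, U) = 8 + ((w*w + U*U) + w) = 8 + ((w**2 + U**2) + w) = 8 + ((U**2 + w**2) + w) = 8 + (w + U**2 + w**2) = 8 + w + U**2 + w**2)
(Z(1) + 21)*a(t, 6) = (5 + 21)*(8 + 33 + 6**2 + 33**2) = 26*(8 + 33 + 36 + 1089) = 26*1166 = 30316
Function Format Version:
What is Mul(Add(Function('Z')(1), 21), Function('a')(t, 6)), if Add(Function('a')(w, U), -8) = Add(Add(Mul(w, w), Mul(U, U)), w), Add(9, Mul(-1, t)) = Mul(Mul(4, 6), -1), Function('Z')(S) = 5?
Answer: 30316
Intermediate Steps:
t = 33 (t = Add(9, Mul(-1, Mul(Mul(4, 6), -1))) = Add(9, Mul(-1, Mul(24, -1))) = Add(9, Mul(-1, -24)) = Add(9, 24) = 33)
Function('a')(w, U) = Add(8, w, Pow(U, 2), Pow(w, 2)) (Function('a')(w, U) = Add(8, Add(Add(Mul(w, w), Mul(U, U)), w)) = Add(8, Add(Add(Pow(w, 2), Pow(U, 2)), w)) = Add(8, Add(Add(Pow(U, 2), Pow(w, 2)), w)) = Add(8, Add(w, Pow(U, 2), Pow(w, 2))) = Add(8, w, Pow(U, 2), Pow(w, 2)))
Mul(Add(Function('Z')(1), 21), Function('a')(t, 6)) = Mul(Add(5, 21), Add(8, 33, Pow(6, 2), Pow(33, 2))) = Mul(26, Add(8, 33, 36, 1089)) = Mul(26, 1166) = 30316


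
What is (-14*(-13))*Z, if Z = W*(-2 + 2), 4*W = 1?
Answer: 0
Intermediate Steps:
W = 1/4 (W = (1/4)*1 = 1/4 ≈ 0.25000)
Z = 0 (Z = (-2 + 2)/4 = (1/4)*0 = 0)
(-14*(-13))*Z = -14*(-13)*0 = 182*0 = 0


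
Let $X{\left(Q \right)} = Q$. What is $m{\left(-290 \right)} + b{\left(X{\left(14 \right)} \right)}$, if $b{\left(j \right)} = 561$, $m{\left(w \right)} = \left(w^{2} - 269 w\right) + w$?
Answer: $162381$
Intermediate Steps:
$m{\left(w \right)} = w^{2} - 268 w$
$m{\left(-290 \right)} + b{\left(X{\left(14 \right)} \right)} = - 290 \left(-268 - 290\right) + 561 = \left(-290\right) \left(-558\right) + 561 = 161820 + 561 = 162381$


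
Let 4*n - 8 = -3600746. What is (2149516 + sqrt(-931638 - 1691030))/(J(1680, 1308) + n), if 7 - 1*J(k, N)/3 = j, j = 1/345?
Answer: -494388680/207037607 - 460*I*sqrt(655667)/207037607 ≈ -2.3879 - 0.0017991*I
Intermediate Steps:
j = 1/345 ≈ 0.0028986
n = -1800369/2 (n = 2 + (1/4)*(-3600746) = 2 - 1800373/2 = -1800369/2 ≈ -9.0018e+5)
J(k, N) = 2414/115 (J(k, N) = 21 - 3*1/345 = 21 - 1/115 = 2414/115)
(2149516 + sqrt(-931638 - 1691030))/(J(1680, 1308) + n) = (2149516 + sqrt(-931638 - 1691030))/(2414/115 - 1800369/2) = (2149516 + sqrt(-2622668))/(-207037607/230) = (2149516 + 2*I*sqrt(655667))*(-230/207037607) = -494388680/207037607 - 460*I*sqrt(655667)/207037607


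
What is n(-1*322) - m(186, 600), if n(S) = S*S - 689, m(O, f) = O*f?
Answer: -8605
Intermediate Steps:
n(S) = -689 + S² (n(S) = S² - 689 = -689 + S²)
n(-1*322) - m(186, 600) = (-689 + (-1*322)²) - 186*600 = (-689 + (-322)²) - 1*111600 = (-689 + 103684) - 111600 = 102995 - 111600 = -8605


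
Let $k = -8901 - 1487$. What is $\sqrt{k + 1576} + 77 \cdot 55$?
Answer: $4235 + 2 i \sqrt{2203} \approx 4235.0 + 93.872 i$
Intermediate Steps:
$k = -10388$
$\sqrt{k + 1576} + 77 \cdot 55 = \sqrt{-10388 + 1576} + 77 \cdot 55 = \sqrt{-8812} + 4235 = 2 i \sqrt{2203} + 4235 = 4235 + 2 i \sqrt{2203}$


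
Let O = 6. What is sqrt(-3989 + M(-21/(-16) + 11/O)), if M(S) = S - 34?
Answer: I*sqrt(578859)/12 ≈ 63.402*I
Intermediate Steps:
M(S) = -34 + S
sqrt(-3989 + M(-21/(-16) + 11/O)) = sqrt(-3989 + (-34 + (-21/(-16) + 11/6))) = sqrt(-3989 + (-34 + (-21*(-1/16) + 11*(1/6)))) = sqrt(-3989 + (-34 + (21/16 + 11/6))) = sqrt(-3989 + (-34 + 151/48)) = sqrt(-3989 - 1481/48) = sqrt(-192953/48) = I*sqrt(578859)/12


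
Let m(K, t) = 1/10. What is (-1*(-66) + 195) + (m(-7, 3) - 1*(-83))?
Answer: 3441/10 ≈ 344.10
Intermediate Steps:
m(K, t) = ⅒
(-1*(-66) + 195) + (m(-7, 3) - 1*(-83)) = (-1*(-66) + 195) + (⅒ - 1*(-83)) = (66 + 195) + (⅒ + 83) = 261 + 831/10 = 3441/10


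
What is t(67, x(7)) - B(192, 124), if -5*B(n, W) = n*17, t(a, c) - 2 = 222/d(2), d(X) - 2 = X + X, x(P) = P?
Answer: 3459/5 ≈ 691.80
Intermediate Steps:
d(X) = 2 + 2*X (d(X) = 2 + (X + X) = 2 + 2*X)
t(a, c) = 39 (t(a, c) = 2 + 222/(2 + 2*2) = 2 + 222/(2 + 4) = 2 + 222/6 = 2 + 222*(1/6) = 2 + 37 = 39)
B(n, W) = -17*n/5 (B(n, W) = -n*17/5 = -17*n/5)
t(67, x(7)) - B(192, 124) = 39 - (-17)*192/5 = 39 - 1*(-3264/5) = 39 + 3264/5 = 3459/5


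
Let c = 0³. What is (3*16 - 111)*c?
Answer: 0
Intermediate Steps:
c = 0
(3*16 - 111)*c = (3*16 - 111)*0 = (48 - 111)*0 = -63*0 = 0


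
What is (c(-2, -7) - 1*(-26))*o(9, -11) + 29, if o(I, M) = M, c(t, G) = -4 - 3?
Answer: -180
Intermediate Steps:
c(t, G) = -7
(c(-2, -7) - 1*(-26))*o(9, -11) + 29 = (-7 - 1*(-26))*(-11) + 29 = (-7 + 26)*(-11) + 29 = 19*(-11) + 29 = -209 + 29 = -180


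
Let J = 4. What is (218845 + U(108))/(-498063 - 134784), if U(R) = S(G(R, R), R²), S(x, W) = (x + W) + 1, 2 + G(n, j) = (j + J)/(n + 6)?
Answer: -13139012/36072279 ≈ -0.36424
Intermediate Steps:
G(n, j) = -2 + (4 + j)/(6 + n) (G(n, j) = -2 + (j + 4)/(n + 6) = -2 + (4 + j)/(6 + n))
S(x, W) = 1 + W + x (S(x, W) = (W + x) + 1 = 1 + W + x)
U(R) = 1 + R² + (-8 - R)/(6 + R) (U(R) = 1 + R² + (-8 + R - 2*R)/(6 + R) = 1 + R² + (-8 - R)/(6 + R))
(218845 + U(108))/(-498063 - 134784) = (218845 + (-2 + 108³ + 6*108²)/(6 + 108))/(-498063 - 134784) = (218845 + (-2 + 1259712 + 6*11664)/114)/(-632847) = (218845 + (-2 + 1259712 + 69984)/114)*(-1/632847) = (218845 + (1/114)*1329694)*(-1/632847) = (218845 + 664847/57)*(-1/632847) = (13139012/57)*(-1/632847) = -13139012/36072279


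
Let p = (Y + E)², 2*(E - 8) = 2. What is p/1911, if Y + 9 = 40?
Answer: 1600/1911 ≈ 0.83726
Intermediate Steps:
Y = 31 (Y = -9 + 40 = 31)
E = 9 (E = 8 + (½)*2 = 8 + 1 = 9)
p = 1600 (p = (31 + 9)² = 40² = 1600)
p/1911 = 1600/1911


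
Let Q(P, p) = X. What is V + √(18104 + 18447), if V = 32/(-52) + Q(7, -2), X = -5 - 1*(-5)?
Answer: -8/13 + √36551 ≈ 190.57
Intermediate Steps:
X = 0 (X = -5 + 5 = 0)
Q(P, p) = 0
V = -8/13 (V = 32/(-52) + 0 = -1/52*32 + 0 = -8/13 + 0 = -8/13 ≈ -0.61539)
V + √(18104 + 18447) = -8/13 + √(18104 + 18447) = -8/13 + √36551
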